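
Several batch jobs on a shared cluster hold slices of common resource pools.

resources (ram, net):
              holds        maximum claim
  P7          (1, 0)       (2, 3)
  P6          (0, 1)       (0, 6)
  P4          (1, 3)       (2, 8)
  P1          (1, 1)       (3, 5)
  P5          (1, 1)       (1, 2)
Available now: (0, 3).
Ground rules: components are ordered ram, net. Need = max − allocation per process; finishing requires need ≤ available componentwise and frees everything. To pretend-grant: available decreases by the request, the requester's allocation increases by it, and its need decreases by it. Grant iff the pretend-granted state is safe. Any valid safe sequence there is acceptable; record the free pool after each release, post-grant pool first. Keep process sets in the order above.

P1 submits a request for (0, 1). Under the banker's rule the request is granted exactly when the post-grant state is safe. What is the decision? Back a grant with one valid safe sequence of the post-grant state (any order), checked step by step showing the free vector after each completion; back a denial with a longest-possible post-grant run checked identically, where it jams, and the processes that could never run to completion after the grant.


GRANT: granting preserves safety; a valid post-grant sequence is P5, P7, P1, P6, P4.
Key observation: the grant leaves (0, 2) free — enough for P5, whose release restarts the cascade.
Verifying the post-grant state step by step:
  pool = (0, 2)
  run P5 (needs (0, 1), free (0, 2)); after release of (1, 1) the pool is (1, 3)
  run P7 (needs (1, 3), free (1, 3)); after release of (1, 0) the pool is (2, 3)
  run P1 (needs (2, 3), free (2, 3)); after release of (1, 2) the pool is (3, 5)
  run P6 (needs (0, 5), free (3, 5)); after release of (0, 1) the pool is (3, 6)
  run P4 (needs (1, 5), free (3, 6)); after release of (1, 3) the pool is (4, 9)


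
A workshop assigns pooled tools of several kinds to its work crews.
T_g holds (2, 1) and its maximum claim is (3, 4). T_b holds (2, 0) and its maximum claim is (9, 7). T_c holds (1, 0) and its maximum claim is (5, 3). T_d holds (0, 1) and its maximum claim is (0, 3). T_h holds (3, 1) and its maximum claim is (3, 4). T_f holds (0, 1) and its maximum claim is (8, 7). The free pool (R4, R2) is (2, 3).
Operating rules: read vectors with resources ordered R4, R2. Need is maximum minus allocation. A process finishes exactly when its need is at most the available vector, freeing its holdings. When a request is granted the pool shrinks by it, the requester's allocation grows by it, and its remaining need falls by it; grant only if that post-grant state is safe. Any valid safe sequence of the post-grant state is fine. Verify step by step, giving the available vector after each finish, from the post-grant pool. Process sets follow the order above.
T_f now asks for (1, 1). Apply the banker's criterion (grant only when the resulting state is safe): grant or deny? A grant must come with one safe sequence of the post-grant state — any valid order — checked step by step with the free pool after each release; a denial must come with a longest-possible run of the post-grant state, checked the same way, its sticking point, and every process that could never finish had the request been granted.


GRANT — the state after the grant stays safe, e.g. via T_d, T_h, T_c, T_g, T_f, T_b.
Key observation: post-grant, (1, 2) remains, and an order beginning with T_d completes everyone.
Step-by-step check of the post-grant state:
  pool = (1, 2)
  T_d: need (0, 2) fits (1, 2); releases (0, 1), pool now (1, 3)
  T_h: need (0, 3) fits (1, 3); releases (3, 1), pool now (4, 4)
  T_c: need (4, 3) fits (4, 4); releases (1, 0), pool now (5, 4)
  T_g: need (1, 3) fits (5, 4); releases (2, 1), pool now (7, 5)
  T_f: need (7, 5) fits (7, 5); releases (1, 2), pool now (8, 7)
  T_b: need (7, 7) fits (8, 7); releases (2, 0), pool now (10, 7)


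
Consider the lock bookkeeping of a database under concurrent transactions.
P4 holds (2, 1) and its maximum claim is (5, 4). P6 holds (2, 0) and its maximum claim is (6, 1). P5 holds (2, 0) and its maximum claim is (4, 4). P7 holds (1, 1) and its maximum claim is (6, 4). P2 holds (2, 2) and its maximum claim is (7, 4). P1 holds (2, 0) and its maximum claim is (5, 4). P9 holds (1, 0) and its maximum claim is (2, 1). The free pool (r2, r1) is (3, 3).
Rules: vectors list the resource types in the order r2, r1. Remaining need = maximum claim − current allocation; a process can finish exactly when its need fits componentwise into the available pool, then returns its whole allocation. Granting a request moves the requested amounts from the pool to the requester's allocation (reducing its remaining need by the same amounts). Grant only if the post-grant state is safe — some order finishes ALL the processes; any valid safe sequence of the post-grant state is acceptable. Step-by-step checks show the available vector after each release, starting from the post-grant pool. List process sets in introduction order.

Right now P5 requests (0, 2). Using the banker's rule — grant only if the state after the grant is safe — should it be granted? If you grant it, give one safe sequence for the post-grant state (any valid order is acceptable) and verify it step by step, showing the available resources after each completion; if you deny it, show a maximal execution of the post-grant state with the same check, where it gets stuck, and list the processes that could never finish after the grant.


DENY. Granting would leave the state unsafe.
Key observation: after P9, P6 complete, (6, 1) is the best the pool ever gets, yet each leftover process wants more r1.
On the post-grant state, P9, P6 is a maximal run — nothing extends it. Walking it through:
  pool = (3, 1)
  P9 needs (1, 1) <= (3, 1) -> finishes; pool += (1, 0) = (4, 1)
  P6 needs (4, 1) <= (4, 1) -> finishes; pool += (2, 0) = (6, 1)
  P4 still needs (3, 3) but only (6, 1) is free — short on r1
  P5 still needs (2, 2) but only (6, 1) is free — short on r1
  P7 still needs (5, 3) but only (6, 1) is free — short on r1
  P2 still needs (5, 2) but only (6, 1) is free — short on r1
  P1 still needs (3, 4) but only (6, 1) is free — short on r1
Processes that could never finish after the grant: P4, P5, P7, P2 and P1.


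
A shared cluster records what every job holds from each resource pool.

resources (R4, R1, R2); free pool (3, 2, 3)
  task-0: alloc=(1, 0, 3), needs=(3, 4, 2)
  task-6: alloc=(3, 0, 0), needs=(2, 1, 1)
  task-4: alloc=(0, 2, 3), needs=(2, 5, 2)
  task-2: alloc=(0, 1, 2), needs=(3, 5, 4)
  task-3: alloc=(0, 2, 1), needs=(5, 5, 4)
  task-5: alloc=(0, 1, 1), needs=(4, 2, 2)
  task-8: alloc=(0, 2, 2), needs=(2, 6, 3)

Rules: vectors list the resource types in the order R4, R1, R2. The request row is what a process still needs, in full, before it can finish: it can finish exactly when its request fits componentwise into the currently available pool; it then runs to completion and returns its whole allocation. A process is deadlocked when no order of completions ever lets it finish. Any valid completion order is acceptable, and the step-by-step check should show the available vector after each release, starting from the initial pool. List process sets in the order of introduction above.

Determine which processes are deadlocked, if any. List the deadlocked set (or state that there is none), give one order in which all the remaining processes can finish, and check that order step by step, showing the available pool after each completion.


Deadlocked set: task-0, task-4, task-2, task-3 and task-8.
Key observation: task-6, task-5 can finish, but then (6, 3, 4) is all there is, and the blocked group's R1 demands exceed it.
A valid finishing order for the others: task-6, task-5. Step-by-step check:
  pool = (3, 2, 3)
  run task-6 (needs (2, 1, 1), free (3, 2, 3)); after release of (3, 0, 0) the pool is (6, 2, 3)
  run task-5 (needs (4, 2, 2), free (6, 2, 3)); after release of (0, 1, 1) the pool is (6, 3, 4)
The blocked processes can never fit:
  blocked: task-0 wants (3, 4, 2), pool (6, 3, 4) — not enough R1
  blocked: task-4 wants (2, 5, 2), pool (6, 3, 4) — not enough R1
  blocked: task-2 wants (3, 5, 4), pool (6, 3, 4) — not enough R1
  blocked: task-3 wants (5, 5, 4), pool (6, 3, 4) — not enough R1
  blocked: task-8 wants (2, 6, 3), pool (6, 3, 4) — not enough R1


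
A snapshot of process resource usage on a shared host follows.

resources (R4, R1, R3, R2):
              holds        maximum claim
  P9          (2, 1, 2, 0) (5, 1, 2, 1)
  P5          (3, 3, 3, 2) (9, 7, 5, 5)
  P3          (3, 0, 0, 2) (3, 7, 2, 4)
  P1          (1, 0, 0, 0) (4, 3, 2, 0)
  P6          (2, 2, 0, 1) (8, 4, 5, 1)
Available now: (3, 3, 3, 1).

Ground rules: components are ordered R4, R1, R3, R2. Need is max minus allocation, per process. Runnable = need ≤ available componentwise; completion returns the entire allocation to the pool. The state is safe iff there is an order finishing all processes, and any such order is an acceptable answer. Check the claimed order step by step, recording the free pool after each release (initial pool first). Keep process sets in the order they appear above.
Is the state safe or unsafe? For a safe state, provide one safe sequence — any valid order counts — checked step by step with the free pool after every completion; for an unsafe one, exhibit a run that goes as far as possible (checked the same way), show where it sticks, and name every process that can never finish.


UNSAFE — no complete ordering exists.
Key observation: after P9, P1, P6 the pool peaks at (8, 6, 5, 2), and each blocked process is short somewhere: P5 on R2; P3 on R1.
The run P9, P1, P6 cannot be extended any further. Walking it through:
  pool = (3, 3, 3, 1)
  P9 needs (3, 0, 0, 1) <= (3, 3, 3, 1) -> finishes; pool += (2, 1, 2, 0) = (5, 4, 5, 1)
  P1 needs (3, 3, 2, 0) <= (5, 4, 5, 1) -> finishes; pool += (1, 0, 0, 0) = (6, 4, 5, 1)
  P6 needs (6, 2, 5, 0) <= (6, 4, 5, 1) -> finishes; pool += (2, 2, 0, 1) = (8, 6, 5, 2)
  P5 still needs (6, 4, 2, 3) but only (8, 6, 5, 2) is free — short on R2
  P3 still needs (0, 7, 2, 2) but only (8, 6, 5, 2) is free — short on R1
Processes that can never finish: P5 and P3.


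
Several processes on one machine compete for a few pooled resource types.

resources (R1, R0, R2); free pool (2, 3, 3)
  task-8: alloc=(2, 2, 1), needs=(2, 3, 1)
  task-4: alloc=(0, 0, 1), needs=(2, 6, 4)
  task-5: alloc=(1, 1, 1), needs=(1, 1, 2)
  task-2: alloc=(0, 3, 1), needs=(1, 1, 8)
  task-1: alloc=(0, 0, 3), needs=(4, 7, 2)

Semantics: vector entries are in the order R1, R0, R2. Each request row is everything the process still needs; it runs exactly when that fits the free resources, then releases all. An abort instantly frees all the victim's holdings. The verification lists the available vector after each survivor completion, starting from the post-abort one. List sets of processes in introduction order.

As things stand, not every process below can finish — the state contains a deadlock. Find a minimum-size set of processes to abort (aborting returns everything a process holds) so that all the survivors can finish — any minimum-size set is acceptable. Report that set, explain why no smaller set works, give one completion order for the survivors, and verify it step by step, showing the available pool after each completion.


Abort task-2.
Key observation: task-1 could never have finished before the abort; with (0, 3, 1) returned by task-2, it fits at step 4.
No smaller set exists: with zero aborts the deadlock remains.
The survivors complete as task-4, task-5, task-8, task-1. Step-by-step check (starting from the post-abort pool):
  pool = (2, 6, 4)
  task-4: need (2, 6, 4) fits (2, 6, 4); releases (0, 0, 1), pool now (2, 6, 5)
  task-5: need (1, 1, 2) fits (2, 6, 5); releases (1, 1, 1), pool now (3, 7, 6)
  task-8: need (2, 3, 1) fits (3, 7, 6); releases (2, 2, 1), pool now (5, 9, 7)
  task-1: need (4, 7, 2) fits (5, 9, 7); releases (0, 0, 3), pool now (5, 9, 10)


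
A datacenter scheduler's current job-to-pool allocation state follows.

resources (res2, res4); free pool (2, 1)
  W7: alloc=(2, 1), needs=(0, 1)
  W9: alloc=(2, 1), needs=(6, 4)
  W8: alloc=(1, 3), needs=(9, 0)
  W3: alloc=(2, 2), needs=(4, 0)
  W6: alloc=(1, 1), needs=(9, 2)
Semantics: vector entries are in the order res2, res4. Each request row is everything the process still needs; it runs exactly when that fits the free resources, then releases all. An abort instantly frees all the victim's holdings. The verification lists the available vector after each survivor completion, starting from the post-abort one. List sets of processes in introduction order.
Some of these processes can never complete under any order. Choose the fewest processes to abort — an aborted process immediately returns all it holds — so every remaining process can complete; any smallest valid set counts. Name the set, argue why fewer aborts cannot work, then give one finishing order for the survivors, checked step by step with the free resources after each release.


The answer: abort W8.
Key observation: W6 was stuck for good until W8 gave back (1, 3); in the order shown it finishes at step 4.
Minimality: the empty abort set fails — the state is deadlocked as it stands.
The survivors complete as W7, W3, W9, W6. Step-by-step check (starting from the post-abort pool):
  pool = (3, 4)
  run W7 (needs (0, 1), free (3, 4)); after release of (2, 1) the pool is (5, 5)
  run W3 (needs (4, 0), free (5, 5)); after release of (2, 2) the pool is (7, 7)
  run W9 (needs (6, 4), free (7, 7)); after release of (2, 1) the pool is (9, 8)
  run W6 (needs (9, 2), free (9, 8)); after release of (1, 1) the pool is (10, 9)


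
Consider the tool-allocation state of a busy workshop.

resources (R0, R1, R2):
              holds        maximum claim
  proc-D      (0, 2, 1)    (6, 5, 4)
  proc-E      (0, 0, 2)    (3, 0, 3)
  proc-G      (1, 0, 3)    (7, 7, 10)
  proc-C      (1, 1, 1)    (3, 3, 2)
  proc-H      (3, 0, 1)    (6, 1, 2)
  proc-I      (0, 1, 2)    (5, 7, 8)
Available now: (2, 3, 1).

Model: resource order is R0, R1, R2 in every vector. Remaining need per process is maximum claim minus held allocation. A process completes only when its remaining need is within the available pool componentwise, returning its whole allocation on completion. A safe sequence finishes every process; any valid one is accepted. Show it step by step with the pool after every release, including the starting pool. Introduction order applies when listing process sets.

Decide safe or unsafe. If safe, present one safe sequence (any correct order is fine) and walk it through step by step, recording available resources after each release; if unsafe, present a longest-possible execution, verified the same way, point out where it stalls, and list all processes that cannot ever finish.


SAFE, for example via the order proc-C, proc-H, proc-D, proc-E, proc-I, proc-G.
Key observation: proc-C marks the first exact bind of the order: its need (2, 2, 1) fits the free (2, 3, 1) with zero slack on a requested resource.
Walking it through:
  pool = (2, 3, 1)
  proc-C needs (2, 2, 1) <= (2, 3, 1) -> finishes; pool += (1, 1, 1) = (3, 4, 2)
  proc-H needs (3, 1, 1) <= (3, 4, 2) -> finishes; pool += (3, 0, 1) = (6, 4, 3)
  proc-D needs (6, 3, 3) <= (6, 4, 3) -> finishes; pool += (0, 2, 1) = (6, 6, 4)
  proc-E needs (3, 0, 1) <= (6, 6, 4) -> finishes; pool += (0, 0, 2) = (6, 6, 6)
  proc-I needs (5, 6, 6) <= (6, 6, 6) -> finishes; pool += (0, 1, 2) = (6, 7, 8)
  proc-G needs (6, 7, 7) <= (6, 7, 8) -> finishes; pool += (1, 0, 3) = (7, 7, 11)


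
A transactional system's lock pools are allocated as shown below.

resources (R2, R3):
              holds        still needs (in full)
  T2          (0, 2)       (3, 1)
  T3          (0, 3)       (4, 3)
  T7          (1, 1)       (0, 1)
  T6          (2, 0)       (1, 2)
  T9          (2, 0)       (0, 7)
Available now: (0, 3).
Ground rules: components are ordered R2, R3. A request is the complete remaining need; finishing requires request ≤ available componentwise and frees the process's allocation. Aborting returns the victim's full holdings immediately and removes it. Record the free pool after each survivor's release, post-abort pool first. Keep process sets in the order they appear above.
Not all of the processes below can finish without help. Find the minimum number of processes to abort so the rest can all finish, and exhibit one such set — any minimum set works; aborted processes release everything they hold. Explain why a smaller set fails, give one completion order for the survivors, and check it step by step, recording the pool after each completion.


Minimum abort set: T3.
Key observation: T9 was stuck for good until T3 gave back (0, 3); in the order shown it finishes at step 2.
Minimality: the empty abort set fails — the state is deadlocked as it stands.
Survivors finish in the order: T7, T9, T2, T6. Verifying each step (pool after the aborts first):
  pool = (0, 6)
  run T7 (needs (0, 1), free (0, 6)); after release of (1, 1) the pool is (1, 7)
  run T9 (needs (0, 7), free (1, 7)); after release of (2, 0) the pool is (3, 7)
  run T2 (needs (3, 1), free (3, 7)); after release of (0, 2) the pool is (3, 9)
  run T6 (needs (1, 2), free (3, 9)); after release of (2, 0) the pool is (5, 9)


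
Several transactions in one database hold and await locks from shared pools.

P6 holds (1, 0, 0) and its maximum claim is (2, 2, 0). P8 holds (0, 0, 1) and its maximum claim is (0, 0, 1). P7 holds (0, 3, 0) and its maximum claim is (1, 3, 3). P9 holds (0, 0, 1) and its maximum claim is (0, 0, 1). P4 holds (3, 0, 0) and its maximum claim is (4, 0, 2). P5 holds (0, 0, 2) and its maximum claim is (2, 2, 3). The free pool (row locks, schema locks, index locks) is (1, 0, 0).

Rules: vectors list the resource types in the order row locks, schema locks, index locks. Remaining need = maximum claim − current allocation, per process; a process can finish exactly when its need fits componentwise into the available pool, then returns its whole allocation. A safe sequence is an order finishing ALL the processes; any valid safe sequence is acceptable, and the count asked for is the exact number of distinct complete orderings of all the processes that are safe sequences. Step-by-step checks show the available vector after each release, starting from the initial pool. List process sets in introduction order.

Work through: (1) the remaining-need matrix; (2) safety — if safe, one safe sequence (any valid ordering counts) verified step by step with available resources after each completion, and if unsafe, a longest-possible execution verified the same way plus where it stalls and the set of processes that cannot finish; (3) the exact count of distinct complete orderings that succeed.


(1) Remaining need (order row locks, schema locks, index locks):
  P6: (1, 2, 0)
  P8: (0, 0, 0)
  P7: (1, 0, 3)
  P9: (0, 0, 0)
  P4: (1, 0, 2)
  P5: (2, 2, 1)
(2) The state is UNSAFE.
Key observation: after P9, P8, P4 the pool peaks at (4, 0, 2), and each blocked process is short somewhere: P6 on schema locks; P7 on index locks; P5 on schema locks.
The run P9, P8, P4 cannot be extended any further. Check, step by step:
  pool = (1, 0, 0)
  run P9 (needs (0, 0, 0), free (1, 0, 0)); after release of (0, 0, 1) the pool is (1, 0, 1)
  run P8 (needs (0, 0, 0), free (1, 0, 1)); after release of (0, 0, 1) the pool is (1, 0, 2)
  run P4 (needs (1, 0, 2), free (1, 0, 2)); after release of (3, 0, 0) the pool is (4, 0, 2)
  blocked: P6 wants (1, 2, 0), pool (4, 0, 2) — not enough schema locks
  blocked: P7 wants (1, 0, 3), pool (4, 0, 2) — not enough index locks
  blocked: P5 wants (2, 2, 1), pool (4, 0, 2) — not enough schema locks
Never able to finish: P6, P7 and P5.
(3) Precisely 0 of the possible complete orderings are safe sequences.


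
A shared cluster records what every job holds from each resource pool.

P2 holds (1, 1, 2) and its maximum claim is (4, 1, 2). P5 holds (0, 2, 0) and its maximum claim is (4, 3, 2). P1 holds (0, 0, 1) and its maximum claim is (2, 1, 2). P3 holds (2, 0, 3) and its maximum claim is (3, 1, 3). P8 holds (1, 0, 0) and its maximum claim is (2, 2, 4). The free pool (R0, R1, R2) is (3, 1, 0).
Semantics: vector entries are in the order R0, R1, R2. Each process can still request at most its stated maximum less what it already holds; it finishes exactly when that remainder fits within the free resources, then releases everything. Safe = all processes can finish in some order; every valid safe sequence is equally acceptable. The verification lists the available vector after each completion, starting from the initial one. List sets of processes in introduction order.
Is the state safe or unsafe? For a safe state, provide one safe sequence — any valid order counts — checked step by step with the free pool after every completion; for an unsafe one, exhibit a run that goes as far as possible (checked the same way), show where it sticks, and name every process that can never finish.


SAFE — a valid safe sequence is P2, P1, P3, P5, P8.
Key observation: P2 marks the first exact bind of the order: its need (3, 0, 0) fits the free (3, 1, 0) with zero slack on a requested resource.
Verifying each step:
  pool = (3, 1, 0)
  run P2 (needs (3, 0, 0), free (3, 1, 0)); after release of (1, 1, 2) the pool is (4, 2, 2)
  run P1 (needs (2, 1, 1), free (4, 2, 2)); after release of (0, 0, 1) the pool is (4, 2, 3)
  run P3 (needs (1, 1, 0), free (4, 2, 3)); after release of (2, 0, 3) the pool is (6, 2, 6)
  run P5 (needs (4, 1, 2), free (6, 2, 6)); after release of (0, 2, 0) the pool is (6, 4, 6)
  run P8 (needs (1, 2, 4), free (6, 4, 6)); after release of (1, 0, 0) the pool is (7, 4, 6)


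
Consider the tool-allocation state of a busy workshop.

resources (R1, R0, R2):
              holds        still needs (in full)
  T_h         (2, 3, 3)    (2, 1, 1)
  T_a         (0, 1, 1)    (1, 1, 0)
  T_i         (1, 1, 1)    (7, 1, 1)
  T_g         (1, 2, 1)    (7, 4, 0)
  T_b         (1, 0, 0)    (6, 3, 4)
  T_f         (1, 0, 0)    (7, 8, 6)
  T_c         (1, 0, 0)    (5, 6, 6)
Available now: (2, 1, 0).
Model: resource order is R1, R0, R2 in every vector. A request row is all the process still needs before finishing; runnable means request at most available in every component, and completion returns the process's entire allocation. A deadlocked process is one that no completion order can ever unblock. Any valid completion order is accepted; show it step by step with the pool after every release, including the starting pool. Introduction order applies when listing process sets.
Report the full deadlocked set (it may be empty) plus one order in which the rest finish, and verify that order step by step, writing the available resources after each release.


Deadlocked: T_i, T_g, T_b, T_f and T_c.
Key observation: after T_a, T_h complete, (4, 5, 4) is the best the pool ever gets, yet each leftover process wants more R1.
The rest can finish in the order T_a, T_h. Step-by-step check:
  pool = (2, 1, 0)
  T_a: need (1, 1, 0) fits (2, 1, 0); releases (0, 1, 1), pool now (2, 2, 1)
  T_h: need (2, 1, 1) fits (2, 2, 1); releases (2, 3, 3), pool now (4, 5, 4)
The stuck group stays short no matter what:
  blocked: T_i wants (7, 1, 1), pool (4, 5, 4) — not enough R1
  blocked: T_g wants (7, 4, 0), pool (4, 5, 4) — not enough R1
  blocked: T_b wants (6, 3, 4), pool (4, 5, 4) — not enough R1
  blocked: T_f wants (7, 8, 6), pool (4, 5, 4) — not enough R1, R0 and R2
  blocked: T_c wants (5, 6, 6), pool (4, 5, 4) — not enough R1, R0 and R2


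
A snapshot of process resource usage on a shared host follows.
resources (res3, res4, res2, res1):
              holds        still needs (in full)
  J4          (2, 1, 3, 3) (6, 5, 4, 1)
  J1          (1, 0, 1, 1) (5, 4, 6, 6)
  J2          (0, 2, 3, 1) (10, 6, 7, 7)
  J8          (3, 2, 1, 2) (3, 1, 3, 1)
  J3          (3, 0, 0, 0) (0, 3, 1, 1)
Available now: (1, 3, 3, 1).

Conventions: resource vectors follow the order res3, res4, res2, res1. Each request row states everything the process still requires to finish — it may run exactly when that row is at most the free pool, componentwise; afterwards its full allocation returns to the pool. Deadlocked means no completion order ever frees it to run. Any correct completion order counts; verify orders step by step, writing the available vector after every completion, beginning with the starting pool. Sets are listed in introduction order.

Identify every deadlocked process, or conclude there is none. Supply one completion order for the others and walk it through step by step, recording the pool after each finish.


No process is deadlocked.
Key observation: starting with J3, each completion frees enough for the next — no one is permanently blocked.
The rest can finish in the order J3, J8, J4, J1, J2. Verifying each step:
  pool = (1, 3, 3, 1)
  J3: need (0, 3, 1, 1) fits (1, 3, 3, 1); releases (3, 0, 0, 0), pool now (4, 3, 3, 1)
  J8: need (3, 1, 3, 1) fits (4, 3, 3, 1); releases (3, 2, 1, 2), pool now (7, 5, 4, 3)
  J4: need (6, 5, 4, 1) fits (7, 5, 4, 3); releases (2, 1, 3, 3), pool now (9, 6, 7, 6)
  J1: need (5, 4, 6, 6) fits (9, 6, 7, 6); releases (1, 0, 1, 1), pool now (10, 6, 8, 7)
  J2: need (10, 6, 7, 7) fits (10, 6, 8, 7); releases (0, 2, 3, 1), pool now (10, 8, 11, 8)


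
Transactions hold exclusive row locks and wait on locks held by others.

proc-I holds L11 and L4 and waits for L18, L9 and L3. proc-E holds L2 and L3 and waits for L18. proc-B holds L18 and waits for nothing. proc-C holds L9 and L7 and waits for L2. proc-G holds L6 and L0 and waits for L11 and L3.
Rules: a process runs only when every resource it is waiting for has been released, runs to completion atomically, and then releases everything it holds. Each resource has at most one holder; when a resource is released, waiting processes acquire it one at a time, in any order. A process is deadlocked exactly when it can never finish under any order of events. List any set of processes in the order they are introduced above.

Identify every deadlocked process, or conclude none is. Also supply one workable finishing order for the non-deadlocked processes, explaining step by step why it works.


No process is deadlocked.
Key observation: there is no circular wait here — follow any chain and it reaches a process that is free to run now.
The rest can finish in the order proc-B, proc-E, proc-C, proc-I, proc-G.
Verifying each step:
  run proc-B (it waits on nothing); releases L18
  run proc-E (all its waits — L18 — are resolved); releases L2 and L3
  run proc-C (all its waits — L2 — are resolved); releases L9 and L7
  run proc-I (all its waits — L18, L9 and L3 — are resolved); releases L11 and L4
  run proc-G (all its waits — L11 and L3 — are resolved); releases L6 and L0


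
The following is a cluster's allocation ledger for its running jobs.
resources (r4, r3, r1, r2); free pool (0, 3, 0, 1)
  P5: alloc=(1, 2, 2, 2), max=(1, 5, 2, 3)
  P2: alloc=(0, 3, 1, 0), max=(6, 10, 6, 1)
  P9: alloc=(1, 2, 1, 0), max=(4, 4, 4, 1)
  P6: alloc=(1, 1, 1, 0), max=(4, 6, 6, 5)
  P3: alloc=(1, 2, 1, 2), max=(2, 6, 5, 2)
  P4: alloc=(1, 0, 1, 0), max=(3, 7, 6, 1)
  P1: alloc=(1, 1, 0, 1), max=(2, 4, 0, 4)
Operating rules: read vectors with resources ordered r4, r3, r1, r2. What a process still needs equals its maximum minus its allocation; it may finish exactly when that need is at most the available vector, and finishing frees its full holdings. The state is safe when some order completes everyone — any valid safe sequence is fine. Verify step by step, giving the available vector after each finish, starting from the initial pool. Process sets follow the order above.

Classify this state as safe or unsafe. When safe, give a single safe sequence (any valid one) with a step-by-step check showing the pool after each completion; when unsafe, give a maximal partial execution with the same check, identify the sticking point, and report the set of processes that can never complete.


UNSAFE — no complete ordering exists.
Key observation: even finishing P5, P1 leaves just (2, 6, 2, 4) free — too little r1 for any of the remaining processes.
A maximal execution: P5, P1 — then nothing else fits. Verifying each step:
  pool = (0, 3, 0, 1)
  run P5 (needs (0, 3, 0, 1), free (0, 3, 0, 1)); after release of (1, 2, 2, 2) the pool is (1, 5, 2, 3)
  run P1 (needs (1, 3, 0, 3), free (1, 5, 2, 3)); after release of (1, 1, 0, 1) the pool is (2, 6, 2, 4)
  blocked: P2 wants (6, 7, 5, 1), pool (2, 6, 2, 4) — not enough r4, r3 and r1
  blocked: P9 wants (3, 2, 3, 1), pool (2, 6, 2, 4) — not enough r4 and r1
  blocked: P6 wants (3, 5, 5, 5), pool (2, 6, 2, 4) — not enough r4, r1 and r2
  blocked: P3 wants (1, 4, 4, 0), pool (2, 6, 2, 4) — not enough r1
  blocked: P4 wants (2, 7, 5, 1), pool (2, 6, 2, 4) — not enough r3 and r1
Never able to finish: P2, P9, P6, P3 and P4.


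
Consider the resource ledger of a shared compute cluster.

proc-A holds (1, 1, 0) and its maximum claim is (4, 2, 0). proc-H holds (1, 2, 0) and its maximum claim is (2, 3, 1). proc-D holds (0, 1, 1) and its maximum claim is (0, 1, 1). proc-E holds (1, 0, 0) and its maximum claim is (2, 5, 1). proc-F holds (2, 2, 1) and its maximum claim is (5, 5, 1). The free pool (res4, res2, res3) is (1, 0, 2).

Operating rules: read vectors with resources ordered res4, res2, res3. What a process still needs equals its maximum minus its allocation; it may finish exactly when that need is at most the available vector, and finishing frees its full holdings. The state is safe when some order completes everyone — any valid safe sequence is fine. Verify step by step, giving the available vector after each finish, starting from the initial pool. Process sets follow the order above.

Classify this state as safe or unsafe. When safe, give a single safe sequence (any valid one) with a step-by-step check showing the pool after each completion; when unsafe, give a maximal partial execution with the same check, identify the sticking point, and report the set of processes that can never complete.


UNSAFE — no complete ordering exists.
Key observation: after proc-D, proc-H the pool peaks at (2, 3, 3), and each blocked process is short somewhere: proc-A on res4; proc-E on res2; proc-F on res4.
The run proc-D, proc-H cannot be extended any further. Check, step by step:
  pool = (1, 0, 2)
  proc-D: need (0, 0, 0) fits (1, 0, 2); releases (0, 1, 1), pool now (1, 1, 3)
  proc-H: need (1, 1, 1) fits (1, 1, 3); releases (1, 2, 0), pool now (2, 3, 3)
  blocked: proc-A wants (3, 1, 0), pool (2, 3, 3) — not enough res4
  blocked: proc-E wants (1, 5, 1), pool (2, 3, 3) — not enough res2
  blocked: proc-F wants (3, 3, 0), pool (2, 3, 3) — not enough res4
Never able to finish: proc-A, proc-E and proc-F.


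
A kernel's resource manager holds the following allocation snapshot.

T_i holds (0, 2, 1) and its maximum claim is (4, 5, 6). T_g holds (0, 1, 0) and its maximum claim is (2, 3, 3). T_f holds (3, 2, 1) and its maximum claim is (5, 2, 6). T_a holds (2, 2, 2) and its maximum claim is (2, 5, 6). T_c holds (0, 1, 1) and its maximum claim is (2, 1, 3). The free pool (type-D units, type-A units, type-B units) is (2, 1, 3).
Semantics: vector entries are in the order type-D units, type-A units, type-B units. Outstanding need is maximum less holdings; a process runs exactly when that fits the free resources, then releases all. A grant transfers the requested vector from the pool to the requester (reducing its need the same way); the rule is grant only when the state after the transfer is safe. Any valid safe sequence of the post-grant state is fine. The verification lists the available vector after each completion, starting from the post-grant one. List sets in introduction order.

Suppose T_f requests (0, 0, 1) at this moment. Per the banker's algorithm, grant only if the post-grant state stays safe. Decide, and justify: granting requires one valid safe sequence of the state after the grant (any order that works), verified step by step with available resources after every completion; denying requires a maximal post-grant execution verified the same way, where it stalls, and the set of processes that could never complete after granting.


DENY: after the grant no complete ordering would exist.
Key observation: even finishing T_c, T_g leaves just (2, 3, 3) free — too little type-B units for any of the remaining processes.
On the post-grant state, T_c, T_g is a maximal run — nothing extends it. Verifying each step:
  pool = (2, 1, 2)
  T_c: need (2, 0, 2) fits (2, 1, 2); releases (0, 1, 1), pool now (2, 2, 3)
  T_g: need (2, 2, 3) fits (2, 2, 3); releases (0, 1, 0), pool now (2, 3, 3)
  T_i still needs (4, 3, 5) but only (2, 3, 3) is free — short on type-D units and type-B units
  T_f still needs (2, 0, 4) but only (2, 3, 3) is free — short on type-B units
  T_a still needs (0, 3, 4) but only (2, 3, 3) is free — short on type-B units
Processes that could never finish after the grant: T_i, T_f and T_a.


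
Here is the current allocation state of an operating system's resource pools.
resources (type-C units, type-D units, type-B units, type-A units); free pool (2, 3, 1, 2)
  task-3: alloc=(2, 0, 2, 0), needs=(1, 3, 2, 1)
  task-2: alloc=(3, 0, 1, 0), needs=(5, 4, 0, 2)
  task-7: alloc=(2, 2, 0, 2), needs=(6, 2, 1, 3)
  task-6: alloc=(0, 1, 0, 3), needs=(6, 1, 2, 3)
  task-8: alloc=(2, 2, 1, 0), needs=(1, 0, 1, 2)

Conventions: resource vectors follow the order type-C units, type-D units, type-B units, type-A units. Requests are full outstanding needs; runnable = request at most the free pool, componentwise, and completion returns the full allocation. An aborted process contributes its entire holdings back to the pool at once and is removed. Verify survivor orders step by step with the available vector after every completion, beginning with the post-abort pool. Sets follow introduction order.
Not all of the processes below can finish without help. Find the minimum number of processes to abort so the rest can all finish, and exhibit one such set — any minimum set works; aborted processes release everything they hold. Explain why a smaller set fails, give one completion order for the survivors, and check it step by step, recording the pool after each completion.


Abort task-7.
Key observation: the returned (2, 2, 0, 2) from task-7 is what brings task-6 — unrunnable before, under any order — into play at step 4.
Why nothing smaller works: aborting no one leaves the state deadlocked as given.
The survivors complete as task-8, task-3, task-2, task-6. Verifying each step (starting from the post-abort pool):
  pool = (4, 5, 1, 4)
  run task-8 (needs (1, 0, 1, 2), free (4, 5, 1, 4)); after release of (2, 2, 1, 0) the pool is (6, 7, 2, 4)
  run task-3 (needs (1, 3, 2, 1), free (6, 7, 2, 4)); after release of (2, 0, 2, 0) the pool is (8, 7, 4, 4)
  run task-2 (needs (5, 4, 0, 2), free (8, 7, 4, 4)); after release of (3, 0, 1, 0) the pool is (11, 7, 5, 4)
  run task-6 (needs (6, 1, 2, 3), free (11, 7, 5, 4)); after release of (0, 1, 0, 3) the pool is (11, 8, 5, 7)


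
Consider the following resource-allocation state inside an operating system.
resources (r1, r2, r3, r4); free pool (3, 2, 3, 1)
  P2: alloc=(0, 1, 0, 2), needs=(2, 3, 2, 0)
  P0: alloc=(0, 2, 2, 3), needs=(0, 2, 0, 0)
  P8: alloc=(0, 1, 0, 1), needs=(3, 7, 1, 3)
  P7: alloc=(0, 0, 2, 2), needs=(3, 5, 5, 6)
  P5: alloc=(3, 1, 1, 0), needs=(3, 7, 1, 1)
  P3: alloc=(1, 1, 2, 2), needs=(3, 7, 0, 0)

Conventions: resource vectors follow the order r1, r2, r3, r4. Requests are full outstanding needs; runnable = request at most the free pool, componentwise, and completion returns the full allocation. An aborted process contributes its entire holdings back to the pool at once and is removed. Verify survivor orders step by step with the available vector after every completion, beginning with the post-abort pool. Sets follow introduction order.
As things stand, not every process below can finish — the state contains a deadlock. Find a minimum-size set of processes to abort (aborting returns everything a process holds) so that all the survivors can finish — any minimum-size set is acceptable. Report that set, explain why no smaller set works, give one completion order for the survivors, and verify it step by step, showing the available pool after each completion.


Abort P8 and P5.
Key observation: P3 was stuck for good until P8 and P5 gave back (3, 2, 1, 1); in the order shown it finishes at step 4.
Why nothing smaller works — every single abort fails: P2 alone leaves P8 blocked (short on r2); P0 alone leaves P8 blocked (short on r2); P8 alone leaves P5 blocked (short on r2); P7 alone leaves P8 blocked (short on r2); P5 alone leaves P8 blocked (short on r2); P3 alone leaves P8 blocked (short on r2).
One survivor order: P2, P0, P7, P3. Step-by-step check (post-abort pool first):
  pool = (6, 4, 4, 2)
  P2 needs (2, 3, 2, 0) <= (6, 4, 4, 2) -> finishes; pool += (0, 1, 0, 2) = (6, 5, 4, 4)
  P0 needs (0, 2, 0, 0) <= (6, 5, 4, 4) -> finishes; pool += (0, 2, 2, 3) = (6, 7, 6, 7)
  P7 needs (3, 5, 5, 6) <= (6, 7, 6, 7) -> finishes; pool += (0, 0, 2, 2) = (6, 7, 8, 9)
  P3 needs (3, 7, 0, 0) <= (6, 7, 8, 9) -> finishes; pool += (1, 1, 2, 2) = (7, 8, 10, 11)


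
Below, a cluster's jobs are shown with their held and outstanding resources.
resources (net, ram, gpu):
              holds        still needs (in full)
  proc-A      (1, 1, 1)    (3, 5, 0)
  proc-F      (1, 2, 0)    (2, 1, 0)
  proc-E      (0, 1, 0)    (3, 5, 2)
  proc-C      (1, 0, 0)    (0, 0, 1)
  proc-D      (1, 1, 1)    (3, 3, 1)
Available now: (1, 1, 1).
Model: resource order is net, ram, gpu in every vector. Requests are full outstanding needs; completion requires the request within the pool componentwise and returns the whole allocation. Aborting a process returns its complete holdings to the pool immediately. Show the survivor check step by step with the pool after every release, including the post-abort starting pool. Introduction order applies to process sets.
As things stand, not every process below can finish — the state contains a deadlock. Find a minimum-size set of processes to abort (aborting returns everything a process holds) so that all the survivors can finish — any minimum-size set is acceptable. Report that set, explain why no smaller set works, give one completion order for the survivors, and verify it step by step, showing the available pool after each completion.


Minimum abort set: proc-A.
Key observation: the deadlocked proc-E becomes finishable only because proc-A released (1, 1, 1); it completes at step 4 below.
Minimality: the empty abort set fails — the state is deadlocked as it stands.
One survivor order: proc-C, proc-F, proc-D, proc-E. Walking it through (post-abort pool first):
  pool = (2, 2, 2)
  proc-C: need (0, 0, 1) fits (2, 2, 2); releases (1, 0, 0), pool now (3, 2, 2)
  proc-F: need (2, 1, 0) fits (3, 2, 2); releases (1, 2, 0), pool now (4, 4, 2)
  proc-D: need (3, 3, 1) fits (4, 4, 2); releases (1, 1, 1), pool now (5, 5, 3)
  proc-E: need (3, 5, 2) fits (5, 5, 3); releases (0, 1, 0), pool now (5, 6, 3)


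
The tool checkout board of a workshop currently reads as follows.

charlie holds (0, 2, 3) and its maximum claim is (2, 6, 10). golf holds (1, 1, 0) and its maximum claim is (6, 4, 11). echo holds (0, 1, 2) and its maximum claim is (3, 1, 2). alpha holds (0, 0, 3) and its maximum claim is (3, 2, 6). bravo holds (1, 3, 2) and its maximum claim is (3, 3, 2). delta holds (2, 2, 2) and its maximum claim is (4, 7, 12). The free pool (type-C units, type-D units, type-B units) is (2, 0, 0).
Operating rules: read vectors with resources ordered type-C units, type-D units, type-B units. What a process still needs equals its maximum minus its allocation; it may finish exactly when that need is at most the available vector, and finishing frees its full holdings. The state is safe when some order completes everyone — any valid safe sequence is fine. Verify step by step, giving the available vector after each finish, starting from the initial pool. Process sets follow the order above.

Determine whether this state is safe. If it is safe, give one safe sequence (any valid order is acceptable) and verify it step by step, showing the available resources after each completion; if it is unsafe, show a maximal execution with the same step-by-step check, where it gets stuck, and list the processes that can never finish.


The state is SAFE; one workable sequence: bravo, echo, alpha, charlie, delta, golf.
Key observation: reading the order forward, bravo is the first process whose need (2, 0, 0) meets the free pool (2, 0, 0) exactly on a resource it requests.
Step-by-step check:
  pool = (2, 0, 0)
  bravo: need (2, 0, 0) fits (2, 0, 0); releases (1, 3, 2), pool now (3, 3, 2)
  echo: need (3, 0, 0) fits (3, 3, 2); releases (0, 1, 2), pool now (3, 4, 4)
  alpha: need (3, 2, 3) fits (3, 4, 4); releases (0, 0, 3), pool now (3, 4, 7)
  charlie: need (2, 4, 7) fits (3, 4, 7); releases (0, 2, 3), pool now (3, 6, 10)
  delta: need (2, 5, 10) fits (3, 6, 10); releases (2, 2, 2), pool now (5, 8, 12)
  golf: need (5, 3, 11) fits (5, 8, 12); releases (1, 1, 0), pool now (6, 9, 12)
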